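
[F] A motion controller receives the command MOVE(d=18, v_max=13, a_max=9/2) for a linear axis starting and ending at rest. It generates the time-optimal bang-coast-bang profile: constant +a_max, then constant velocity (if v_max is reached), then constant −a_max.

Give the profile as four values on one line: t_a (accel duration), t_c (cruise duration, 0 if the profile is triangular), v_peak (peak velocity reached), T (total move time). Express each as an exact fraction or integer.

vₘ²/aₘ = 13²/(9/2) = 338/9
18 < 338/9 → triangular
v_peak = √(18·9/2) = √81 = 9
t_a = 9/(9/2) = 2; t_c = 0
T = 2·2 = 4

t_a=2 t_c=0 v_peak=9 T=4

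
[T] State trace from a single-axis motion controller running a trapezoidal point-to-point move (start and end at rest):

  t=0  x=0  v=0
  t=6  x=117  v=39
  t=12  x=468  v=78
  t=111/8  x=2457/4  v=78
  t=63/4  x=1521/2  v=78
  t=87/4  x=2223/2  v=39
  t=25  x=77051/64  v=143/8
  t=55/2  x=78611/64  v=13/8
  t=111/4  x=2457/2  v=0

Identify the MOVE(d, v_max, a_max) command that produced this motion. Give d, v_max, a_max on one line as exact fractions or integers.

final state: t=111/4, x=2457/2, v=0 → d = 2457/2
a_max = (39−0)/(6−0) = 13/2
max v = 78 over t∈[12,63/4] → v_max = 78
check: 78·(12+15/4) = 2457/2 ✓

d=2457/2 v_max=78 a_max=13/2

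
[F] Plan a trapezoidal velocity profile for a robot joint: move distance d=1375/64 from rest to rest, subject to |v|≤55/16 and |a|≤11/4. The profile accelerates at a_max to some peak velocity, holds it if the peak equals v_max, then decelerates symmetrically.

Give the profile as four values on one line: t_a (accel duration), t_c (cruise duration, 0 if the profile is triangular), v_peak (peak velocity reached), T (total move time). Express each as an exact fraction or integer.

t_a=5/4 t_c=5 v_peak=55/16 T=15/2

v_max²/a_max = (55/16)²/(11/4) = 275/64
1375/64 ≥ 275/64 so v_max reached
t_a = (55/16)/(11/4) = 5/4; v_peak = 55/16
d_cruise = 1375/64 − 275/64 = 275/16; t_c = (275/16)/(55/16) = 5
T = 2·5/4 + 5 = 15/2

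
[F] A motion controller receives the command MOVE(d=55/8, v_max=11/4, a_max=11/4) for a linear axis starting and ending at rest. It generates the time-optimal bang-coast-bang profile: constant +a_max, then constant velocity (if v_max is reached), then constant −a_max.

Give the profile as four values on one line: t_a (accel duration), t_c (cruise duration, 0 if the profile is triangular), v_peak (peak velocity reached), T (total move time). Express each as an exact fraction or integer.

t_a=1 t_c=3/2 v_peak=11/4 T=7/2

(v_max)²/a_max = (11/4)²/(11/4) = 11/4
55/8 ≥ 11/4 → trapezoidal
t_a = (11/4)/(11/4) = 1; v_peak = 11/4
d_cruise = 55/8 − 11/4 = 33/8; t_c = (33/8)/(11/4) = 3/2
T = 2·1 + 3/2 = 7/2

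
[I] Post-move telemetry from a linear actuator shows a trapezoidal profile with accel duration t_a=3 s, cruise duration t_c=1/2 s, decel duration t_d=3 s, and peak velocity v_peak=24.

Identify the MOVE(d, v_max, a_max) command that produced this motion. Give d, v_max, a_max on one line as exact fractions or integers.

d=84 v_max=24 a_max=8

a_max = 24/3 = 8
d_a = ½·24·3 = 36; d_c = 24·1/2 = 12
d = 2·36 + 12 = 84
t_c = 1/2 > 0 so v_max = 24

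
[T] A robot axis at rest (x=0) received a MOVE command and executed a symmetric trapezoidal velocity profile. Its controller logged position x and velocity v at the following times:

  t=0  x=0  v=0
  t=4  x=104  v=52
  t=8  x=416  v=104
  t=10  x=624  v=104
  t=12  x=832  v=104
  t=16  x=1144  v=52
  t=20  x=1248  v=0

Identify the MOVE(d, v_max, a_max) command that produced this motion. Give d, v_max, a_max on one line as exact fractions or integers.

final state: t=20, x=1248, v=0 → d = 1248
a_max = (52−0)/(4−0) = 13
max v = 104 over t∈[8,12] → v_max = 104
check: 104·(8+4) = 1248 ✓

d=1248 v_max=104 a_max=13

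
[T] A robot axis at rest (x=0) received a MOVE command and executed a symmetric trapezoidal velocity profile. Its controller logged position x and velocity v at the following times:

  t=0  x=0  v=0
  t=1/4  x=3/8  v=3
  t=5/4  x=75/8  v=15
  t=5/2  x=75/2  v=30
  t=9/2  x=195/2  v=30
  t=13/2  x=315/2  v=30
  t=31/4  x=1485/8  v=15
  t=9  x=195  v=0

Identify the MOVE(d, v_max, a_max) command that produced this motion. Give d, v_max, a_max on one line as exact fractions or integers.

d=195 v_max=30 a_max=12

final state: t=9, x=195, v=0 → d = 195
a_max = (3−0)/(1/4−0) = 12
max v = 30 over t∈[5/2,13/2] → v_max = 30
check: 30·(5/2+4) = 195 ✓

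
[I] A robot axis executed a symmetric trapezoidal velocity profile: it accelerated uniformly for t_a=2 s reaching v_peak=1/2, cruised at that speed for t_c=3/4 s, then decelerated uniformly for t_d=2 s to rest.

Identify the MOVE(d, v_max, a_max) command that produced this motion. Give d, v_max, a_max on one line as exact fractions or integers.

d=11/8 v_max=1/2 a_max=1/4

a_max = (1/2)/2 = 1/4
d_a = ½·1/2·2 = 1/2; d_c = 1/2·3/4 = 3/8
d = 2·1/2 + 3/8 = 11/8
t_c = 3/4 > 0 so v_max = 1/2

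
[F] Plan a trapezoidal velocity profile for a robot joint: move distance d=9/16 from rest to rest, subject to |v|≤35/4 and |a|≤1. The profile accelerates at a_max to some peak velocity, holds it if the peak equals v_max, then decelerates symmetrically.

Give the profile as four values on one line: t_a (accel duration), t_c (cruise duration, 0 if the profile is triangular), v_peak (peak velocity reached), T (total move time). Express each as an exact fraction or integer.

(v_max)²/a_max = (35/4)²/1 = 1225/16
9/16 < 1225/16 ⇒ no cruise
v_peak = √(9/16·1) = √(9/16) = 3/4
t_a = (3/4)/1 = 3/4; t_c = 0
T = 2·3/4 = 3/2

t_a=3/4 t_c=0 v_peak=3/4 T=3/2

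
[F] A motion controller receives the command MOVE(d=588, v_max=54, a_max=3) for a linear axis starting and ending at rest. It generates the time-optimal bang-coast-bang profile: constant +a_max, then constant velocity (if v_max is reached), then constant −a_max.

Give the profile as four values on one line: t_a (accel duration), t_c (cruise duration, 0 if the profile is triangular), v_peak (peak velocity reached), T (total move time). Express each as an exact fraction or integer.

t_a=14 t_c=0 v_peak=42 T=28

(v_max)²/a_max = 54²/3 = 972
588 < 972 so t_c = 0
v_peak = √(588·3) = √1764 = 42
t_a = 42/3 = 14; t_c = 0
T = 2·14 = 28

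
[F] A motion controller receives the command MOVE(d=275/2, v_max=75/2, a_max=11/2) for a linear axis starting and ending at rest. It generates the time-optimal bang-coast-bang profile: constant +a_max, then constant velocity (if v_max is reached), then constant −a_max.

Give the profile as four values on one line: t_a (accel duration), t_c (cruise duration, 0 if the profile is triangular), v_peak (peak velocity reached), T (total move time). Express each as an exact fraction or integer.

t_a=5 t_c=0 v_peak=55/2 T=10

(v_max)²/a_max = (75/2)²/(11/2) = 5625/22
275/2 < 5625/22 ⇒ no cruise
v_peak = √(275/2·11/2) = √(3025/4) = 55/2
t_a = (55/2)/(11/2) = 5; t_c = 0
T = 2·5 = 10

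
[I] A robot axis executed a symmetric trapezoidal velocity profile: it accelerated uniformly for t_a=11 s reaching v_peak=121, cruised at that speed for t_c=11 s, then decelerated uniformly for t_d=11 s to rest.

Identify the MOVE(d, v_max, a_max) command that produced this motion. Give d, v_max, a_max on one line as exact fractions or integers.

a_max = 121/11 = 11
d_a = ½·121·11 = 1331/2; d_c = 121·11 = 1331
d = 2·1331/2 + 1331 = 2662
t_c = 11 > 0 → v_max = v_peak = 121

d=2662 v_max=121 a_max=11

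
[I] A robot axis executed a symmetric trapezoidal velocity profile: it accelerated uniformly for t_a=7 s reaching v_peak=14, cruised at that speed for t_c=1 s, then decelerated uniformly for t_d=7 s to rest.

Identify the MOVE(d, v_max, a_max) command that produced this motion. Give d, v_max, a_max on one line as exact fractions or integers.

a_max = 14/7 = 2
d_a = ½·14·7 = 49; d_c = 14·1 = 14
d = 2·49 + 14 = 112
t_c = 1 > 0 so v_max = 14

d=112 v_max=14 a_max=2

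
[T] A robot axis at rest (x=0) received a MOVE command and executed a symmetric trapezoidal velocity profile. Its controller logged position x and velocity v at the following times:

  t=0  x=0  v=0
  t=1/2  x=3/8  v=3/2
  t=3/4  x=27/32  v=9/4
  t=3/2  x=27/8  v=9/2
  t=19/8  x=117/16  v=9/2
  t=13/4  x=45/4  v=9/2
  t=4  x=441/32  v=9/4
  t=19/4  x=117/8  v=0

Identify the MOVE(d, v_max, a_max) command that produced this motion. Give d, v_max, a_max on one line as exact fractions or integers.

final state: t=19/4, x=117/8, v=0 → d = 117/8
a_max = (3/2−0)/(1/2−0) = 3
max v = 9/2 over t∈[3/2,13/4] → v_max = 9/2
check: 9/2·(3/2+7/4) = 117/8 ✓

d=117/8 v_max=9/2 a_max=3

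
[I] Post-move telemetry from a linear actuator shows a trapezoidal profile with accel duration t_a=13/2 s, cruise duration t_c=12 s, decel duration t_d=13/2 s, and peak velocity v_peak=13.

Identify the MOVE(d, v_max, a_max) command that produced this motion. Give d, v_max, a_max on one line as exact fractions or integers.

d=481/2 v_max=13 a_max=2

a_max = 13/(13/2) = 2
d_a = ½·13·13/2 = 169/4; d_c = 13·12 = 156
d = 2·169/4 + 156 = 481/2
t_c = 12 > 0 so v_max = 13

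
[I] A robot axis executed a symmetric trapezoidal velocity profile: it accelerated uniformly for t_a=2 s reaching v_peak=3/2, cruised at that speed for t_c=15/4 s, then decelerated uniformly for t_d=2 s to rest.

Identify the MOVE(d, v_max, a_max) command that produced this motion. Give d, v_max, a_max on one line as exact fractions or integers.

a_max = (3/2)/2 = 3/4
d_a = ½·3/2·2 = 3/2; d_c = 3/2·15/4 = 45/8
d = 2·3/2 + 45/8 = 69/8
t_c = 15/4 > 0 → v_max = v_peak = 3/2

d=69/8 v_max=3/2 a_max=3/4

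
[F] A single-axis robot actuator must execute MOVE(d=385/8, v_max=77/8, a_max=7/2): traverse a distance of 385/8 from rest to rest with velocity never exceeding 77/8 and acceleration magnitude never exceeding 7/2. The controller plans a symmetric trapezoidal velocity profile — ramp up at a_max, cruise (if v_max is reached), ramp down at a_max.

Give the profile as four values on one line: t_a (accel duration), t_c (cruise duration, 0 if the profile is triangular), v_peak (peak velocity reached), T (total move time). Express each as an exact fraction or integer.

(v_max)²/a_max = (77/8)²/(7/2) = 847/32
385/8 ≥ 847/32 so v_max reached
t_a = (77/8)/(7/2) = 11/4; v_peak = 77/8
d_cruise = 385/8 − 847/32 = 693/32; t_c = (693/32)/(77/8) = 9/4
T = 2·11/4 + 9/4 = 31/4

t_a=11/4 t_c=9/4 v_peak=77/8 T=31/4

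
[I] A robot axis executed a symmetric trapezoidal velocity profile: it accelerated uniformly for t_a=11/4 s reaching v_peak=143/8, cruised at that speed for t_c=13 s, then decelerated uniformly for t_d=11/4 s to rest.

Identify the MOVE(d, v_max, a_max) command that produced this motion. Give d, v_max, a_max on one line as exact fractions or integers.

a_max = (143/8)/(11/4) = 13/2
d_a = ½·143/8·11/4 = 1573/64; d_c = 143/8·13 = 1859/8
d = 2·1573/64 + 1859/8 = 9009/32
t_c = 13 > 0 → v_max = v_peak = 143/8

d=9009/32 v_max=143/8 a_max=13/2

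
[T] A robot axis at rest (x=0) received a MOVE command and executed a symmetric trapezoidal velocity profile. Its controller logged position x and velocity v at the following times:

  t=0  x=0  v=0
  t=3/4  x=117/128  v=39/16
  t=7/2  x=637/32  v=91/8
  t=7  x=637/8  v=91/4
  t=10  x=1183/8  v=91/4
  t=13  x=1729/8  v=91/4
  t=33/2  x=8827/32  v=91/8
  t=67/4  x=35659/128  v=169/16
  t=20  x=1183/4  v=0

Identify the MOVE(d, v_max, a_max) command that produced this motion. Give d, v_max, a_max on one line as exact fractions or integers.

final state: t=20, x=1183/4, v=0 → d = 1183/4
a_max = (39/16−0)/(3/4−0) = 13/4
max v = 91/4 over t∈[7,13] → v_max = 91/4
check: 91/4·(7+6) = 1183/4 ✓

d=1183/4 v_max=91/4 a_max=13/4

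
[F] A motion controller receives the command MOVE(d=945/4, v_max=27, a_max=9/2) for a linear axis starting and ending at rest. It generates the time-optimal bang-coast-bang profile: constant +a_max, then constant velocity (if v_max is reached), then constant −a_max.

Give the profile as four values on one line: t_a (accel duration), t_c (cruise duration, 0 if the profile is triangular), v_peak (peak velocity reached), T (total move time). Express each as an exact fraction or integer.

v_max²/a_max = 27²/(9/2) = 162
945/4 ≥ 162 so v_max reached
t_a = 27/(9/2) = 6; v_peak = 27
d_cruise = 945/4 − 162 = 297/4; t_c = (297/4)/27 = 11/4
T = 2·6 + 11/4 = 59/4

t_a=6 t_c=11/4 v_peak=27 T=59/4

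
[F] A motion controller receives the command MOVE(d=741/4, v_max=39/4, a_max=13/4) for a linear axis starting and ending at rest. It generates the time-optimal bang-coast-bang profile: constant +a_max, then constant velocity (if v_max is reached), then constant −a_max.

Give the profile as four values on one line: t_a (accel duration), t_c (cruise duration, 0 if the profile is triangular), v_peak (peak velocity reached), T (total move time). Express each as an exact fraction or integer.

t_a=3 t_c=16 v_peak=39/4 T=22

vₘ²/aₘ = (39/4)²/(13/4) = 117/4
741/4 ≥ 117/4 so v_max reached
t_a = (39/4)/(13/4) = 3; v_peak = 39/4
d_cruise = 741/4 − 117/4 = 156; t_c = 156/(39/4) = 16
T = 2·3 + 16 = 22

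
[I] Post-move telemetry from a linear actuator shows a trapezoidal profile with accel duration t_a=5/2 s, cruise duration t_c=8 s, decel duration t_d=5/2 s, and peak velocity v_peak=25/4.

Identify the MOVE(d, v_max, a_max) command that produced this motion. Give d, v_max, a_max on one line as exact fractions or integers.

a_max = (25/4)/(5/2) = 5/2
d_a = ½·25/4·5/2 = 125/16; d_c = 25/4·8 = 50
d = 2·125/16 + 50 = 525/8
t_c = 8 > 0 → v_max = v_peak = 25/4

d=525/8 v_max=25/4 a_max=5/2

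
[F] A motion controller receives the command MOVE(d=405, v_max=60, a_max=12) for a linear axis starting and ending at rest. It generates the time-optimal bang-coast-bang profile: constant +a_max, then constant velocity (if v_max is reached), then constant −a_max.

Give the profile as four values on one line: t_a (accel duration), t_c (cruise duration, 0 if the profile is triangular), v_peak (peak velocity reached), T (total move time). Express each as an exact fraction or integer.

t_a=5 t_c=7/4 v_peak=60 T=47/4

(v_max)²/a_max = 60²/12 = 300
405 ≥ 300 ⇒ cruise phase
t_a = 60/12 = 5; v_peak = 60
d_cruise = 405 − 300 = 105; t_c = 105/60 = 7/4
T = 2·5 + 7/4 = 47/4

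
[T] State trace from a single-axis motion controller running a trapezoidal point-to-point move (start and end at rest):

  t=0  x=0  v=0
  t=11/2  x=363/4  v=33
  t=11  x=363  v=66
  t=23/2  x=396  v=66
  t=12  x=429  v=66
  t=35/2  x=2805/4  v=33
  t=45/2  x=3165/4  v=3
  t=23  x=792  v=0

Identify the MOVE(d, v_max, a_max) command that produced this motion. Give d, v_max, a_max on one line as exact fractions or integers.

final state: t=23, x=792, v=0 → d = 792
a_max = (33−0)/(11/2−0) = 6
max v = 66 over t∈[11,12] → v_max = 66
check: 66·(11+1) = 792 ✓

d=792 v_max=66 a_max=6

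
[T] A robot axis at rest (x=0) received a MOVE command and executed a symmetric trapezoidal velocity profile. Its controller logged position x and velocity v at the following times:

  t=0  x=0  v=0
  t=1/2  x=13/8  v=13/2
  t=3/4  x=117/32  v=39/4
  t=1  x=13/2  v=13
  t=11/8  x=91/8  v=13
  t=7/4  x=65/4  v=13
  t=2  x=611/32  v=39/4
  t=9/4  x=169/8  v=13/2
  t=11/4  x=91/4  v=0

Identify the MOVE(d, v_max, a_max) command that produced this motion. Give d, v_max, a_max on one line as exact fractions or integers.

final state: t=11/4, x=91/4, v=0 → d = 91/4
a_max = (13/2−0)/(1/2−0) = 13
max v = 13 over t∈[1,7/4] → v_max = 13
check: 13·(1+3/4) = 91/4 ✓

d=91/4 v_max=13 a_max=13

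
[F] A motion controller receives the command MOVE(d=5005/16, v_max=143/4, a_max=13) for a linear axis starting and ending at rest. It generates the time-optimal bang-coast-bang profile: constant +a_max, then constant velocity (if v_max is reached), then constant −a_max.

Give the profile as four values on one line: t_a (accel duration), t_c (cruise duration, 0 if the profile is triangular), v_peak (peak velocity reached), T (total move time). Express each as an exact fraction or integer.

vₘ²/aₘ = (143/4)²/13 = 1573/16
5005/16 ≥ 1573/16 ⇒ cruise phase
t_a = (143/4)/13 = 11/4; v_peak = 143/4
d_cruise = 5005/16 − 1573/16 = 429/2; t_c = (429/2)/(143/4) = 6
T = 2·11/4 + 6 = 23/2

t_a=11/4 t_c=6 v_peak=143/4 T=23/2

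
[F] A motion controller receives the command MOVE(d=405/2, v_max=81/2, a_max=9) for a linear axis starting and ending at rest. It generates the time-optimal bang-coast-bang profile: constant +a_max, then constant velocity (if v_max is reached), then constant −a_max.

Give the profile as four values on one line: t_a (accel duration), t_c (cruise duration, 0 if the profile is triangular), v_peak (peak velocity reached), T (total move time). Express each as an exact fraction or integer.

v_max²/a_max = (81/2)²/9 = 729/4
405/2 ≥ 729/4 → trapezoidal
t_a = (81/2)/9 = 9/2; v_peak = 81/2
d_cruise = 405/2 − 729/4 = 81/4; t_c = (81/4)/(81/2) = 1/2
T = 2·9/2 + 1/2 = 19/2

t_a=9/2 t_c=1/2 v_peak=81/2 T=19/2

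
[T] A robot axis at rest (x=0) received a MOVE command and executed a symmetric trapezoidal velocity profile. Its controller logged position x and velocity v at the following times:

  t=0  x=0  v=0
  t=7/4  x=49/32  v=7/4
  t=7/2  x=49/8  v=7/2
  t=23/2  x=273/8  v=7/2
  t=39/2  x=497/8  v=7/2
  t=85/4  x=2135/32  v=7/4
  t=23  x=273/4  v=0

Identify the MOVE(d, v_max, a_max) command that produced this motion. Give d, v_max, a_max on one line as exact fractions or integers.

d=273/4 v_max=7/2 a_max=1

final state: t=23, x=273/4, v=0 → d = 273/4
a_max = (7/4−0)/(7/4−0) = 1
max v = 7/2 over t∈[7/2,39/2] → v_max = 7/2
check: 7/2·(7/2+16) = 273/4 ✓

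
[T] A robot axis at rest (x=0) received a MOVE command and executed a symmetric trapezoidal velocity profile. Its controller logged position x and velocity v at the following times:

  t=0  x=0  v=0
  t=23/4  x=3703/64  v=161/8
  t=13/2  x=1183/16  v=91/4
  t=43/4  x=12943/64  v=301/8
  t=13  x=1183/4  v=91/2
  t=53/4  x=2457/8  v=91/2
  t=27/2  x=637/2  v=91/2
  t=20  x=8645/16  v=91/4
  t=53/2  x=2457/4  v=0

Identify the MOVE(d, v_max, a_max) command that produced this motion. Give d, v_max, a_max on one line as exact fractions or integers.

d=2457/4 v_max=91/2 a_max=7/2

final state: t=53/2, x=2457/4, v=0 → d = 2457/4
a_max = (161/8−0)/(23/4−0) = 7/2
max v = 91/2 over t∈[13,27/2] → v_max = 91/2
check: 91/2·(13+1/2) = 2457/4 ✓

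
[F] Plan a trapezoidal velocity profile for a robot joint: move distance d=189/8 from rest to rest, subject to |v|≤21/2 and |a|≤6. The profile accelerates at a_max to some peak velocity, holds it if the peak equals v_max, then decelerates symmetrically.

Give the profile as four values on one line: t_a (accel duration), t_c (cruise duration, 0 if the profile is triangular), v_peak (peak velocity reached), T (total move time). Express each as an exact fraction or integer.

(v_max)²/a_max = (21/2)²/6 = 147/8
189/8 ≥ 147/8 → trapezoidal
t_a = (21/2)/6 = 7/4; v_peak = 21/2
d_cruise = 189/8 − 147/8 = 21/4; t_c = (21/4)/(21/2) = 1/2
T = 2·7/4 + 1/2 = 4

t_a=7/4 t_c=1/2 v_peak=21/2 T=4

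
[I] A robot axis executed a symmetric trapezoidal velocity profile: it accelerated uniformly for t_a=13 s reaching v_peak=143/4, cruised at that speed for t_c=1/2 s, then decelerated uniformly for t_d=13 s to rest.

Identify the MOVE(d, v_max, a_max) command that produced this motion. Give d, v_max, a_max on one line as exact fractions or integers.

a_max = (143/4)/13 = 11/4
d_a = ½·143/4·13 = 1859/8; d_c = 143/4·1/2 = 143/8
d = 2·1859/8 + 143/8 = 3861/8
t_c = 1/2 > 0 ⇒ limit active, v_max = 143/4

d=3861/8 v_max=143/4 a_max=11/4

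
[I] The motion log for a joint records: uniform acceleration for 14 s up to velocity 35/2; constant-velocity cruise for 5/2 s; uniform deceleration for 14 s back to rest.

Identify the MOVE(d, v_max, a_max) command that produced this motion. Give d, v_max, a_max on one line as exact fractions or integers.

d=1155/4 v_max=35/2 a_max=5/4

a_max = (35/2)/14 = 5/4
d_a = ½·35/2·14 = 245/2; d_c = 35/2·5/2 = 175/4
d = 2·245/2 + 175/4 = 1155/4
t_c = 5/2 > 0 so v_max = 35/2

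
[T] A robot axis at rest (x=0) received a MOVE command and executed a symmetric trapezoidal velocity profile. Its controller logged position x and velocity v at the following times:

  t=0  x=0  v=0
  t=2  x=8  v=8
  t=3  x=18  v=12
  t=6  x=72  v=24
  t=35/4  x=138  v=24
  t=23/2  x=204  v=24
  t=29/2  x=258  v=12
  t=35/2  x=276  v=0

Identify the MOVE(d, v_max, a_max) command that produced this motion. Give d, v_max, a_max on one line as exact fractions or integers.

final state: t=35/2, x=276, v=0 → d = 276
a_max = (8−0)/(2−0) = 4
max v = 24 over t∈[6,23/2] → v_max = 24
check: 24·(6+11/2) = 276 ✓

d=276 v_max=24 a_max=4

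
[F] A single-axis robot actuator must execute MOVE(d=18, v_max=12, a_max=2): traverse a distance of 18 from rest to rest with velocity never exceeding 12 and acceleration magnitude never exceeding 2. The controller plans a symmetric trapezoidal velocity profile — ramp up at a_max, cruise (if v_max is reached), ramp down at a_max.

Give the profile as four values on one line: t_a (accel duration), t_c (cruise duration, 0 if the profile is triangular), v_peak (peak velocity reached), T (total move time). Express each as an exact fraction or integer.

t_a=3 t_c=0 v_peak=6 T=6

v_max²/a_max = 12²/2 = 72
18 < 72 so t_c = 0
v_peak = √(18·2) = √36 = 6
t_a = 6/2 = 3; t_c = 0
T = 2·3 = 6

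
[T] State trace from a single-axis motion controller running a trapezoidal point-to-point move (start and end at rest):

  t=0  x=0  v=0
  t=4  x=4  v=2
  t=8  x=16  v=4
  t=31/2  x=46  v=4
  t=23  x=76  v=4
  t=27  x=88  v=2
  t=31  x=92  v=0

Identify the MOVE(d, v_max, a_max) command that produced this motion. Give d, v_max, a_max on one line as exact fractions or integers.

final state: t=31, x=92, v=0 → d = 92
a_max = (2−0)/(4−0) = 1/2
max v = 4 over t∈[8,23] → v_max = 4
check: 4·(8+15) = 92 ✓

d=92 v_max=4 a_max=1/2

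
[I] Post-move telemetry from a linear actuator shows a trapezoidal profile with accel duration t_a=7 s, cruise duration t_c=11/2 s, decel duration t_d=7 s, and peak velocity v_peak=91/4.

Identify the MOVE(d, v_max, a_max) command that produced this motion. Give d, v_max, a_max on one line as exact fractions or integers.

a_max = (91/4)/7 = 13/4
d_a = ½·91/4·7 = 637/8; d_c = 91/4·11/2 = 1001/8
d = 2·637/8 + 1001/8 = 2275/8
t_c = 11/2 > 0 ⇒ limit active, v_max = 91/4

d=2275/8 v_max=91/4 a_max=13/4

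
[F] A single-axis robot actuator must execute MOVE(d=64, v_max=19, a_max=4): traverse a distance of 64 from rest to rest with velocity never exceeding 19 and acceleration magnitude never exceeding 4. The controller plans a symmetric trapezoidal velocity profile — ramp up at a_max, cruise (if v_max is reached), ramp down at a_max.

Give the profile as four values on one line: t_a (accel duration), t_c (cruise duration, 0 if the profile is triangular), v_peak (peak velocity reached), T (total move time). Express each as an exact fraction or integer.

v_max²/a_max = 19²/4 = 361/4
64 < 361/4 so t_c = 0
v_peak = √(64·4) = √256 = 16
t_a = 16/4 = 4; t_c = 0
T = 2·4 = 8

t_a=4 t_c=0 v_peak=16 T=8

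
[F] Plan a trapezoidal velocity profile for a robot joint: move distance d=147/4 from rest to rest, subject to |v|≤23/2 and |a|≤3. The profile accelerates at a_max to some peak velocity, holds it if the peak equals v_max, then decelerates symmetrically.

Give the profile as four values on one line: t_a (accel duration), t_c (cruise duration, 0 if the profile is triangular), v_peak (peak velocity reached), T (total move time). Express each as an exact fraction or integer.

t_a=7/2 t_c=0 v_peak=21/2 T=7

v_max²/a_max = (23/2)²/3 = 529/12
147/4 < 529/12 ⇒ no cruise
v_peak = √(147/4·3) = √(441/4) = 21/2
t_a = (21/2)/3 = 7/2; t_c = 0
T = 2·7/2 = 7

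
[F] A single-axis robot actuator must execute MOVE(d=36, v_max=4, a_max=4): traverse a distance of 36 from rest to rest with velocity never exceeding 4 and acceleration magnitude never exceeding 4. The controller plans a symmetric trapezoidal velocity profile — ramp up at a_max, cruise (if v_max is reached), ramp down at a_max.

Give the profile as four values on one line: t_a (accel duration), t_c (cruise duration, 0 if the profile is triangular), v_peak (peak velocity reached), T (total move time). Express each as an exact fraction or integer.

(v_max)²/a_max = 4²/4 = 4
36 ≥ 4 → trapezoidal
t_a = 4/4 = 1; v_peak = 4
d_cruise = 36 − 4 = 32; t_c = 32/4 = 8
T = 2·1 + 8 = 10

t_a=1 t_c=8 v_peak=4 T=10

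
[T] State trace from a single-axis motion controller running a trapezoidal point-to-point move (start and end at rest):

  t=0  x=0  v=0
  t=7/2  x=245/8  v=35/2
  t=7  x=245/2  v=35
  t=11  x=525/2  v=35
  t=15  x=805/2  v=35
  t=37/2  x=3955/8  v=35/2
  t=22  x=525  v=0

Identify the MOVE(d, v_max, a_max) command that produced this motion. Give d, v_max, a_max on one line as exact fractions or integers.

final state: t=22, x=525, v=0 → d = 525
a_max = (35/2−0)/(7/2−0) = 5
max v = 35 over t∈[7,15] → v_max = 35
check: 35·(7+8) = 525 ✓

d=525 v_max=35 a_max=5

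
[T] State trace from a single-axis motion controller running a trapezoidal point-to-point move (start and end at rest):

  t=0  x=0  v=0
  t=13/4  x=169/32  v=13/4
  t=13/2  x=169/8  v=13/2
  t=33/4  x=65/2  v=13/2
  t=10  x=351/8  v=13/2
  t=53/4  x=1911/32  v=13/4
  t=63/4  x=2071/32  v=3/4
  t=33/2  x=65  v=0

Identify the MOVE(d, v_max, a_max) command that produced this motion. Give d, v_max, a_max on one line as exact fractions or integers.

final state: t=33/2, x=65, v=0 → d = 65
a_max = (13/4−0)/(13/4−0) = 1
max v = 13/2 over t∈[13/2,10] → v_max = 13/2
check: 13/2·(13/2+7/2) = 65 ✓

d=65 v_max=13/2 a_max=1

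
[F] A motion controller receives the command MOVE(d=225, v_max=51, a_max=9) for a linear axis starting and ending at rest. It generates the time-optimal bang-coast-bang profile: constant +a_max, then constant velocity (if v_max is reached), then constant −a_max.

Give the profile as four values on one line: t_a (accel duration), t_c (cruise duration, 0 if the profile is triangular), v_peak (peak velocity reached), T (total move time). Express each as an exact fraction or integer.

t_a=5 t_c=0 v_peak=45 T=10

(v_max)²/a_max = 51²/9 = 289
225 < 289 so t_c = 0
v_peak = √(225·9) = √2025 = 45
t_a = 45/9 = 5; t_c = 0
T = 2·5 = 10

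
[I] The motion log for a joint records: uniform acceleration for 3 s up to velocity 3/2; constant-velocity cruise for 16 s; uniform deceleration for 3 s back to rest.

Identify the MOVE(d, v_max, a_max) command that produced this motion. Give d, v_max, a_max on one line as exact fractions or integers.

d=57/2 v_max=3/2 a_max=1/2

a_max = (3/2)/3 = 1/2
d_a = ½·3/2·3 = 9/4; d_c = 3/2·16 = 24
d = 2·9/4 + 24 = 57/2
t_c = 16 > 0 ⇒ limit active, v_max = 3/2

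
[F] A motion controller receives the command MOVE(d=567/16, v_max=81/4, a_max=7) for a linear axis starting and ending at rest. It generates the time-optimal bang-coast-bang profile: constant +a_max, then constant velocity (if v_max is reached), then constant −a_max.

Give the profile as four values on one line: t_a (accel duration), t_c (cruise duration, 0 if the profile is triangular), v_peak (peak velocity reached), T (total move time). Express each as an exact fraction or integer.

t_a=9/4 t_c=0 v_peak=63/4 T=9/2

(v_max)²/a_max = (81/4)²/7 = 6561/112
567/16 < 6561/112 → triangular
v_peak = √(567/16·7) = √(3969/16) = 63/4
t_a = (63/4)/7 = 9/4; t_c = 0
T = 2·9/4 = 9/2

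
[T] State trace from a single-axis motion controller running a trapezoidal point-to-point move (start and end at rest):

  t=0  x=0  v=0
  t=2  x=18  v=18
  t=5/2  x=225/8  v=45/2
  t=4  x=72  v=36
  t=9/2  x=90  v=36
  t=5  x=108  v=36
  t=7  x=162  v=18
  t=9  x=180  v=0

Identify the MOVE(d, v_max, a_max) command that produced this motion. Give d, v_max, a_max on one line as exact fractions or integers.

final state: t=9, x=180, v=0 → d = 180
a_max = (18−0)/(2−0) = 9
max v = 36 over t∈[4,5] → v_max = 36
check: 36·(4+1) = 180 ✓

d=180 v_max=36 a_max=9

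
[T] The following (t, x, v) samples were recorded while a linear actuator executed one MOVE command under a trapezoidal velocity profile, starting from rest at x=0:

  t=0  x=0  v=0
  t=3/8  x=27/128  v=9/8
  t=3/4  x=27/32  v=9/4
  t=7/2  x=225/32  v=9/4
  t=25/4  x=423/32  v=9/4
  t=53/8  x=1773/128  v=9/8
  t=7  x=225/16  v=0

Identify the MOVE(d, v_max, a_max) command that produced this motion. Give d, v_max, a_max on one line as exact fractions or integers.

final state: t=7, x=225/16, v=0 → d = 225/16
a_max = (9/8−0)/(3/8−0) = 3
max v = 9/4 over t∈[3/4,25/4] → v_max = 9/4
check: 9/4·(3/4+11/2) = 225/16 ✓

d=225/16 v_max=9/4 a_max=3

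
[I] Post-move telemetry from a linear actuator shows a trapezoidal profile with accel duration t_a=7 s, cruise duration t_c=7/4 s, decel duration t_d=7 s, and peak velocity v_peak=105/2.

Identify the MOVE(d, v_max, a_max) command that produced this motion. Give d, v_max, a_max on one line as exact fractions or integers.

a_max = (105/2)/7 = 15/2
d_a = ½·105/2·7 = 735/4; d_c = 105/2·7/4 = 735/8
d = 2·735/4 + 735/8 = 3675/8
t_c = 7/4 > 0 → v_max = v_peak = 105/2

d=3675/8 v_max=105/2 a_max=15/2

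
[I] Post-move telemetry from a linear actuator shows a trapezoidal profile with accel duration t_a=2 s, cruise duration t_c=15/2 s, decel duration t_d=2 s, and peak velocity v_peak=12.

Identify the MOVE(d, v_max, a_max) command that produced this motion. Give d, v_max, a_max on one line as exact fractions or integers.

a_max = 12/2 = 6
d_a = ½·12·2 = 12; d_c = 12·15/2 = 90
d = 2·12 + 90 = 114
t_c = 15/2 > 0 so v_max = 12

d=114 v_max=12 a_max=6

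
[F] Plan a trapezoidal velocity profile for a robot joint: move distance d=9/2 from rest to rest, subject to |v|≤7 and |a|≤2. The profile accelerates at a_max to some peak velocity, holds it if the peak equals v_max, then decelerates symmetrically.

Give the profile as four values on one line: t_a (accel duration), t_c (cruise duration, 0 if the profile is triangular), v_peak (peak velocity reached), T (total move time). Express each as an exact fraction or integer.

v_max²/a_max = 7²/2 = 49/2
9/2 < 49/2 so t_c = 0
v_peak = √(9/2·2) = √9 = 3
t_a = 3/2; t_c = 0
T = 2·3/2 = 3

t_a=3/2 t_c=0 v_peak=3 T=3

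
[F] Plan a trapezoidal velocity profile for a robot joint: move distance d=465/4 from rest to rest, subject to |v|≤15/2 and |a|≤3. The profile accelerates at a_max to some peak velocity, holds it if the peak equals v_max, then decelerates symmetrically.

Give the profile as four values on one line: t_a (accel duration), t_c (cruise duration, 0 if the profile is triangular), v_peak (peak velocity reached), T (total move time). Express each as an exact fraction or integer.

(v_max)²/a_max = (15/2)²/3 = 75/4
465/4 ≥ 75/4 ⇒ cruise phase
t_a = (15/2)/3 = 5/2; v_peak = 15/2
d_cruise = 465/4 − 75/4 = 195/2; t_c = (195/2)/(15/2) = 13
T = 2·5/2 + 13 = 18

t_a=5/2 t_c=13 v_peak=15/2 T=18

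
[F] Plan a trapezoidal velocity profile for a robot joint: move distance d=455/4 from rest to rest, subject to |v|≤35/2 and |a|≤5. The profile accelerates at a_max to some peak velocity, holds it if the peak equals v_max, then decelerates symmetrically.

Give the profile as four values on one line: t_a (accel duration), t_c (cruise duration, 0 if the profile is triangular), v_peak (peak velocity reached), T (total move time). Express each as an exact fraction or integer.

t_a=7/2 t_c=3 v_peak=35/2 T=10

vₘ²/aₘ = (35/2)²/5 = 245/4
455/4 ≥ 245/4 ⇒ cruise phase
t_a = (35/2)/5 = 7/2; v_peak = 35/2
d_cruise = 455/4 − 245/4 = 105/2; t_c = (105/2)/(35/2) = 3
T = 2·7/2 + 3 = 10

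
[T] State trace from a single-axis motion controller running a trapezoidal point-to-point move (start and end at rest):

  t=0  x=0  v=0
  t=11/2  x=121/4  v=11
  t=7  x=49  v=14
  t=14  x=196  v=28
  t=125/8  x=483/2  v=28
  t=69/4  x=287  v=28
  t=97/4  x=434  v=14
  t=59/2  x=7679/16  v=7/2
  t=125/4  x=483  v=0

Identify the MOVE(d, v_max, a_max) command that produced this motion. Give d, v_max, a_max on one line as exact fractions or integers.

final state: t=125/4, x=483, v=0 → d = 483
a_max = (11−0)/(11/2−0) = 2
max v = 28 over t∈[14,69/4] → v_max = 28
check: 28·(14+13/4) = 483 ✓

d=483 v_max=28 a_max=2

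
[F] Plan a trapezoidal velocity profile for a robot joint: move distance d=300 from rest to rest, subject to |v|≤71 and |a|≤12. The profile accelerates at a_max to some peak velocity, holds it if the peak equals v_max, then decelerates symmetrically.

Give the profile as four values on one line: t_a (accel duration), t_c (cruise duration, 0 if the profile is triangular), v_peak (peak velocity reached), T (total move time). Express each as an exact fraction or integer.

(v_max)²/a_max = 71²/12 = 5041/12
300 < 5041/12 ⇒ no cruise
v_peak = √(300·12) = √3600 = 60
t_a = 60/12 = 5; t_c = 0
T = 2·5 = 10

t_a=5 t_c=0 v_peak=60 T=10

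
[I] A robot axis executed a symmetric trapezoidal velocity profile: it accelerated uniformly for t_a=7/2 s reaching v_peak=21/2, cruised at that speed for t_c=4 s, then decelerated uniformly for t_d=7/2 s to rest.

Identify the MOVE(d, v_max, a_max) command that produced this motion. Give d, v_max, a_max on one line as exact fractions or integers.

a_max = (21/2)/(7/2) = 3
d_a = ½·21/2·7/2 = 147/8; d_c = 21/2·4 = 42
d = 2·147/8 + 42 = 315/4
t_c = 4 > 0 so v_max = 21/2

d=315/4 v_max=21/2 a_max=3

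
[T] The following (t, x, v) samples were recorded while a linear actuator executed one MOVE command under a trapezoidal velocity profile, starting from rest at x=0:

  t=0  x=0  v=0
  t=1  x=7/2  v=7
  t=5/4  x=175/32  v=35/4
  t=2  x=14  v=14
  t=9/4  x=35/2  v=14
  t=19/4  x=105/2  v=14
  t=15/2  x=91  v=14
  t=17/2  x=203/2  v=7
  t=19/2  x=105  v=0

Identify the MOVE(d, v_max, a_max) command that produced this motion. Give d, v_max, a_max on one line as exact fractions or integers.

final state: t=19/2, x=105, v=0 → d = 105
a_max = (7−0)/(1−0) = 7
max v = 14 over t∈[2,15/2] → v_max = 14
check: 14·(2+11/2) = 105 ✓

d=105 v_max=14 a_max=7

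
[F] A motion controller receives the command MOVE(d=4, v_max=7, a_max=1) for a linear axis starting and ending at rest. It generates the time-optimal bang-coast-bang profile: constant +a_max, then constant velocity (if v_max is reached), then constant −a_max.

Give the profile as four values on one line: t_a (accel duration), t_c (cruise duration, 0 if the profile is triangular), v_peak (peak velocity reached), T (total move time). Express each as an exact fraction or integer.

t_a=2 t_c=0 v_peak=2 T=4

vₘ²/aₘ = 7²/1 = 49
4 < 49 → triangular
v_peak = √(4·1) = √4 = 2
t_a = 2/1 = 2; t_c = 0
T = 2·2 = 4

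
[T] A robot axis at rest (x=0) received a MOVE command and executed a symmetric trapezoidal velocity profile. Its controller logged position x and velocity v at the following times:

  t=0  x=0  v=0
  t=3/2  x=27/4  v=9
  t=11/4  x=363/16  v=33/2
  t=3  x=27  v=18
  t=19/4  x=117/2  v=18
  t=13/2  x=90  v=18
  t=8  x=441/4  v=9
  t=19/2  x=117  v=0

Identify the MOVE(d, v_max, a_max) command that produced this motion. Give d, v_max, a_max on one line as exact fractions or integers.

final state: t=19/2, x=117, v=0 → d = 117
a_max = (9−0)/(3/2−0) = 6
max v = 18 over t∈[3,13/2] → v_max = 18
check: 18·(3+7/2) = 117 ✓

d=117 v_max=18 a_max=6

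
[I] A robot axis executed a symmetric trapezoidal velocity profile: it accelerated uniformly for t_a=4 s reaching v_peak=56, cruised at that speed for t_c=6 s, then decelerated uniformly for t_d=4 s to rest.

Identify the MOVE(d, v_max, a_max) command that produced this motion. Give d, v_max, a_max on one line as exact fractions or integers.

d=560 v_max=56 a_max=14

a_max = 56/4 = 14
d_a = ½·56·4 = 112; d_c = 56·6 = 336
d = 2·112 + 336 = 560
t_c = 6 > 0 ⇒ limit active, v_max = 56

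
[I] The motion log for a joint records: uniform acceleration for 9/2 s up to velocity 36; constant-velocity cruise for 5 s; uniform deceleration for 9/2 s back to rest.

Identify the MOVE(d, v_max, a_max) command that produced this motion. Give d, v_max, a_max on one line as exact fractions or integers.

d=342 v_max=36 a_max=8

a_max = 36/(9/2) = 8
d_a = ½·36·9/2 = 81; d_c = 36·5 = 180
d = 2·81 + 180 = 342
t_c = 5 > 0 so v_max = 36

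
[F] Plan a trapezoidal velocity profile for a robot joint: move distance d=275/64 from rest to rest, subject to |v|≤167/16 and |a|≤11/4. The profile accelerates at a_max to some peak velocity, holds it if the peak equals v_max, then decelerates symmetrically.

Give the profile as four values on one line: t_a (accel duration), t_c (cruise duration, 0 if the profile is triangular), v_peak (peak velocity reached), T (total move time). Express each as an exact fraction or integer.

vₘ²/aₘ = (167/16)²/(11/4) = 27889/704
275/64 < 27889/704 → triangular
v_peak = √(275/64·11/4) = √(3025/256) = 55/16
t_a = (55/16)/(11/4) = 5/4; t_c = 0
T = 2·5/4 = 5/2

t_a=5/4 t_c=0 v_peak=55/16 T=5/2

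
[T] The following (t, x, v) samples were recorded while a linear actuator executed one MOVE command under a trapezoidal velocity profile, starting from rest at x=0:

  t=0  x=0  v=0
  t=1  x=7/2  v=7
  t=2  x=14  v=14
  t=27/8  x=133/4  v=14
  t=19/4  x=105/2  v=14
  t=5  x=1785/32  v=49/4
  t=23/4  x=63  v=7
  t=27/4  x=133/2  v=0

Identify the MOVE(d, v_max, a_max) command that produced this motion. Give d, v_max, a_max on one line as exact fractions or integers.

final state: t=27/4, x=133/2, v=0 → d = 133/2
a_max = (7−0)/(1−0) = 7
max v = 14 over t∈[2,19/4] → v_max = 14
check: 14·(2+11/4) = 133/2 ✓

d=133/2 v_max=14 a_max=7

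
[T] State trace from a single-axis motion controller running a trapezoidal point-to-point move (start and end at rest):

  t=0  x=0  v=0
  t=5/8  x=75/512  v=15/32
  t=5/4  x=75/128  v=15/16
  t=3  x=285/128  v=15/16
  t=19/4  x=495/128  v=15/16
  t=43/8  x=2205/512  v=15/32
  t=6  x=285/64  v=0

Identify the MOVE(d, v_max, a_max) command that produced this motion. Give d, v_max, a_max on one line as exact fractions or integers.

final state: t=6, x=285/64, v=0 → d = 285/64
a_max = (15/32−0)/(5/8−0) = 3/4
max v = 15/16 over t∈[5/4,19/4] → v_max = 15/16
check: 15/16·(5/4+7/2) = 285/64 ✓

d=285/64 v_max=15/16 a_max=3/4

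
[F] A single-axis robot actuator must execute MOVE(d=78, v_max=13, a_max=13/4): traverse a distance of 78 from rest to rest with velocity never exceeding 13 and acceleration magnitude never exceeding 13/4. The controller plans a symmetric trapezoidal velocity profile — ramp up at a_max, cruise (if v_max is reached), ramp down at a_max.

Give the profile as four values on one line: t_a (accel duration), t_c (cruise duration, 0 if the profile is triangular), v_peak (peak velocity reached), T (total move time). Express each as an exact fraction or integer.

t_a=4 t_c=2 v_peak=13 T=10

vₘ²/aₘ = 13²/(13/4) = 52
78 ≥ 52 → trapezoidal
t_a = 13/(13/4) = 4; v_peak = 13
d_cruise = 78 − 52 = 26; t_c = 26/13 = 2
T = 2·4 + 2 = 10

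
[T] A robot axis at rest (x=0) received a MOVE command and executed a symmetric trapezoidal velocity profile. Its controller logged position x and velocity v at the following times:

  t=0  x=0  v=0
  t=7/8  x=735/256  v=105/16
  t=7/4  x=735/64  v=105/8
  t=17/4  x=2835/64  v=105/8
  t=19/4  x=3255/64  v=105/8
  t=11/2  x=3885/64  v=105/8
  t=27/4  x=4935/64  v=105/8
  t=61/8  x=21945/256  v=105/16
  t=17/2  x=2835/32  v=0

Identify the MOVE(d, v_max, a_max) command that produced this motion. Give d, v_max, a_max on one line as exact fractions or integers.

d=2835/32 v_max=105/8 a_max=15/2

final state: t=17/2, x=2835/32, v=0 → d = 2835/32
a_max = (105/16−0)/(7/8−0) = 15/2
max v = 105/8 over t∈[7/4,27/4] → v_max = 105/8
check: 105/8·(7/4+5) = 2835/32 ✓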